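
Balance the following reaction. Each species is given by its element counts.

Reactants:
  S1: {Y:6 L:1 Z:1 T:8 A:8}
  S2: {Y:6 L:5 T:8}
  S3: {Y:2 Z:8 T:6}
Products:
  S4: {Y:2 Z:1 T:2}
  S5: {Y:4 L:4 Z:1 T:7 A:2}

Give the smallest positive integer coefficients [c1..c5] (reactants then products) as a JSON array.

Coefficients: [1, 3, 1, 5, 4]

Y: 1·6+3·6+1·2 = 26 | 5·2+4·4 = 26
L: 1·1+3·5+1·0 = 16 | 5·0+4·4 = 16
Z: 1·1+3·0+1·8 = 9 | 5·1+4·1 = 9
T: 1·8+3·8+1·6 = 38 | 5·2+4·7 = 38
A: 1·8+3·0+1·0 = 8 | 5·0+4·2 = 8
gcd(1,3,1,5,4) = 1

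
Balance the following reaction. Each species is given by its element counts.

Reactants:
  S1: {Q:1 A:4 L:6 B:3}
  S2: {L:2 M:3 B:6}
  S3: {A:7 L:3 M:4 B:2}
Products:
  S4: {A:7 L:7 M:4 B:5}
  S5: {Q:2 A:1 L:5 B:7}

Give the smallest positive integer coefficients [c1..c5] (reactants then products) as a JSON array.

Q: 6·1+4·0+2·0 = 6 | 5·0+3·2 = 6
A: 6·4+4·0+2·7 = 38 | 5·7+3·1 = 38
L: 6·6+4·2+2·3 = 50 | 5·7+3·5 = 50
M: 6·0+4·3+2·4 = 20 | 5·4+3·0 = 20
B: 6·3+4·6+2·2 = 46 | 5·5+3·7 = 46
gcd(6,4,2,5,3) = 1

Coefficients: [6, 4, 2, 5, 3]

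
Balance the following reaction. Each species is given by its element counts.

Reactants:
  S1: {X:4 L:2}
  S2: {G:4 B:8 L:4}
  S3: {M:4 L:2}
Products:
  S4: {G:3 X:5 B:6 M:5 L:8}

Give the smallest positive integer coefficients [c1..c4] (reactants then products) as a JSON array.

Coefficients: [5, 3, 5, 4]

G: 5·0+3·4+5·0 = 12 | 4·3 = 12
X: 5·4+3·0+5·0 = 20 | 4·5 = 20
B: 5·0+3·8+5·0 = 24 | 4·6 = 24
M: 5·0+3·0+5·4 = 20 | 4·5 = 20
L: 5·2+3·4+5·2 = 32 | 4·8 = 32
gcd(5,3,5,4) = 1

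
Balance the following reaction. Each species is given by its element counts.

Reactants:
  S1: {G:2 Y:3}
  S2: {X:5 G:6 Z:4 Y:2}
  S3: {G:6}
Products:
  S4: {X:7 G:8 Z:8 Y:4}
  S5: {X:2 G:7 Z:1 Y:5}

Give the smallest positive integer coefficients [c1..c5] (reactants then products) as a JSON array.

X: 6·0+3·5+1·0 = 15 | 1·7+4·2 = 15
G: 6·2+3·6+1·6 = 36 | 1·8+4·7 = 36
Z: 6·0+3·4+1·0 = 12 | 1·8+4·1 = 12
Y: 6·3+3·2+1·0 = 24 | 1·4+4·5 = 24
gcd(6,3,1,1,4) = 1

Coefficients: [6, 3, 1, 1, 4]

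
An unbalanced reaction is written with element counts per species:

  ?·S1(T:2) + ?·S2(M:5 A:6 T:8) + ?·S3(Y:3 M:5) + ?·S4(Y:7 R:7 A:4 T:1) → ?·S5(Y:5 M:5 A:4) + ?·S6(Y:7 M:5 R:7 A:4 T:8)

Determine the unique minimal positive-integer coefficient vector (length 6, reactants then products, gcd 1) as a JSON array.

Coefficients: [6, 2, 5, 4, 3, 4]

Y: 6·0+2·0+5·3+4·7 = 43 | 3·5+4·7 = 43
M: 6·0+2·5+5·5+4·0 = 35 | 3·5+4·5 = 35
R: 6·0+2·0+5·0+4·7 = 28 | 3·0+4·7 = 28
A: 6·0+2·6+5·0+4·4 = 28 | 3·4+4·4 = 28
T: 6·2+2·8+5·0+4·1 = 32 | 3·0+4·8 = 32
gcd(6,2,5,4,3,4) = 1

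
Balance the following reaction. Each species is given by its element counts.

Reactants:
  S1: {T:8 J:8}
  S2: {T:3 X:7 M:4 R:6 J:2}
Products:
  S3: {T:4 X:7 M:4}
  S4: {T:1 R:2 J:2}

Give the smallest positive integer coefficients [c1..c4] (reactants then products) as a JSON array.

Coefficients: [1, 2, 2, 6]

T: 1·8+2·3 = 14 | 2·4+6·1 = 14
X: 1·0+2·7 = 14 | 2·7+6·0 = 14
M: 1·0+2·4 = 8 | 2·4+6·0 = 8
R: 1·0+2·6 = 12 | 2·0+6·2 = 12
J: 1·8+2·2 = 12 | 2·0+6·2 = 12
gcd(1,2,2,6) = 1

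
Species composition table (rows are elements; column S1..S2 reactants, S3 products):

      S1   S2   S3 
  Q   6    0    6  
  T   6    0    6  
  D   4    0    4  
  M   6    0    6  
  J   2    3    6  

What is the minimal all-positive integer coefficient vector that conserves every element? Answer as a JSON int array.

Coefficients: [3, 4, 3]

Q: 3·6+4·0 = 18 | 3·6 = 18
T: 3·6+4·0 = 18 | 3·6 = 18
D: 3·4+4·0 = 12 | 3·4 = 12
M: 3·6+4·0 = 18 | 3·6 = 18
J: 3·2+4·3 = 18 | 3·6 = 18
gcd(3,4,3) = 1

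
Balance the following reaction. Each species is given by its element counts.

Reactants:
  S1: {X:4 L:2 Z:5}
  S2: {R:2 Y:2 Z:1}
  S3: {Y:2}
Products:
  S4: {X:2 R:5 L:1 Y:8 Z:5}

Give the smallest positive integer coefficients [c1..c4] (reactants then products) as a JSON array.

X: 1·4+5·0+3·0 = 4 | 2·2 = 4
R: 1·0+5·2+3·0 = 10 | 2·5 = 10
L: 1·2+5·0+3·0 = 2 | 2·1 = 2
Y: 1·0+5·2+3·2 = 16 | 2·8 = 16
Z: 1·5+5·1+3·0 = 10 | 2·5 = 10
gcd(1,5,3,2) = 1

Coefficients: [1, 5, 3, 2]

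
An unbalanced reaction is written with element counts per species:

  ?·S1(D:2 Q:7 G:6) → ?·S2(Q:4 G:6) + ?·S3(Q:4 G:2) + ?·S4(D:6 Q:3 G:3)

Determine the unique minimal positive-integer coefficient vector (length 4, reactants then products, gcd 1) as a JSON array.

D: 6·2 = 12 | 3·0+6·0+2·6 = 12
Q: 6·7 = 42 | 3·4+6·4+2·3 = 42
G: 6·6 = 36 | 3·6+6·2+2·3 = 36
gcd(6,3,6,2) = 1

Coefficients: [6, 3, 6, 2]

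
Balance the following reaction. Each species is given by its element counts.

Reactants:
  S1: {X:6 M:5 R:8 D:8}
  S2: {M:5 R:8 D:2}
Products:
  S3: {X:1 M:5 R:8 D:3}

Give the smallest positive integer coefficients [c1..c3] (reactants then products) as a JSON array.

X: 1·6+5·0 = 6 | 6·1 = 6
M: 1·5+5·5 = 30 | 6·5 = 30
R: 1·8+5·8 = 48 | 6·8 = 48
D: 1·8+5·2 = 18 | 6·3 = 18
gcd(1,5,6) = 1

Coefficients: [1, 5, 6]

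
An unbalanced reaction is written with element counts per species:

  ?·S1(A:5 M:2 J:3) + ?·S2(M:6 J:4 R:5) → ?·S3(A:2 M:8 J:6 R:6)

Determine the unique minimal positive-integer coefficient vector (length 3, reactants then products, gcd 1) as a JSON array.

A: 2·5+6·0 = 10 | 5·2 = 10
M: 2·2+6·6 = 40 | 5·8 = 40
J: 2·3+6·4 = 30 | 5·6 = 30
R: 2·0+6·5 = 30 | 5·6 = 30
gcd(2,6,5) = 1

Coefficients: [2, 6, 5]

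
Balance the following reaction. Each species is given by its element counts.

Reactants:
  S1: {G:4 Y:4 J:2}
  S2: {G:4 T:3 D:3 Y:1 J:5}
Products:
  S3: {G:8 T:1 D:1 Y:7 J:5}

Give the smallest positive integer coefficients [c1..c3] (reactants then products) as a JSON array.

Coefficients: [5, 1, 3]

G: 5·4+1·4 = 24 | 3·8 = 24
T: 5·0+1·3 = 3 | 3·1 = 3
D: 5·0+1·3 = 3 | 3·1 = 3
Y: 5·4+1·1 = 21 | 3·7 = 21
J: 5·2+1·5 = 15 | 3·5 = 15
gcd(5,1,3) = 1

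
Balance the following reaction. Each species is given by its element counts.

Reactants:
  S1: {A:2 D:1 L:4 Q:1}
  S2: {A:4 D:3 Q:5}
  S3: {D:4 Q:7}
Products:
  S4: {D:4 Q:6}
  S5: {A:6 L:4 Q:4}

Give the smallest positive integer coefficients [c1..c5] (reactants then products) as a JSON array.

A: 1·2+1·4+4·0 = 6 | 5·0+1·6 = 6
D: 1·1+1·3+4·4 = 20 | 5·4+1·0 = 20
L: 1·4+1·0+4·0 = 4 | 5·0+1·4 = 4
Q: 1·1+1·5+4·7 = 34 | 5·6+1·4 = 34
gcd(1,1,4,5,1) = 1

Coefficients: [1, 1, 4, 5, 1]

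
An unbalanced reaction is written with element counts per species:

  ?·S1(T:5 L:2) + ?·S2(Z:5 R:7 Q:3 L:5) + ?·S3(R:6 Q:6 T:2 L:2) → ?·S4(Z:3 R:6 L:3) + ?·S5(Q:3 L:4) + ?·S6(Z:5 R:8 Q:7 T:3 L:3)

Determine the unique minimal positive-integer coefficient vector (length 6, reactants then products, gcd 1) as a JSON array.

Coefficients: [1, 6, 2, 5, 3, 3]

Z: 1·0+6·5+2·0 = 30 | 5·3+3·0+3·5 = 30
R: 1·0+6·7+2·6 = 54 | 5·6+3·0+3·8 = 54
Q: 1·0+6·3+2·6 = 30 | 5·0+3·3+3·7 = 30
T: 1·5+6·0+2·2 = 9 | 5·0+3·0+3·3 = 9
L: 1·2+6·5+2·2 = 36 | 5·3+3·4+3·3 = 36
gcd(1,6,2,5,3,3) = 1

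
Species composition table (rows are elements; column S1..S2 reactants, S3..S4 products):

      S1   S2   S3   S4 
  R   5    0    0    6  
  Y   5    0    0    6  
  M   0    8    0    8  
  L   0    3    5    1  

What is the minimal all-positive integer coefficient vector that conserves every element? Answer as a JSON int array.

Coefficients: [6, 5, 2, 5]

R: 6·5+5·0 = 30 | 2·0+5·6 = 30
Y: 6·5+5·0 = 30 | 2·0+5·6 = 30
M: 6·0+5·8 = 40 | 2·0+5·8 = 40
L: 6·0+5·3 = 15 | 2·5+5·1 = 15
gcd(6,5,2,5) = 1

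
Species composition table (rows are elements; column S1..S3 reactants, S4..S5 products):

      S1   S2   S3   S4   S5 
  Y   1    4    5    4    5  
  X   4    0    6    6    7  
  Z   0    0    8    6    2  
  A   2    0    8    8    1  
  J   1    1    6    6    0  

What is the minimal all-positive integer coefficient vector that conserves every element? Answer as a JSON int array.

Coefficients: [5, 1, 5, 6, 2]

Y: 5·1+1·4+5·5 = 34 | 6·4+2·5 = 34
X: 5·4+1·0+5·6 = 50 | 6·6+2·7 = 50
Z: 5·0+1·0+5·8 = 40 | 6·6+2·2 = 40
A: 5·2+1·0+5·8 = 50 | 6·8+2·1 = 50
J: 5·1+1·1+5·6 = 36 | 6·6+2·0 = 36
gcd(5,1,5,6,2) = 1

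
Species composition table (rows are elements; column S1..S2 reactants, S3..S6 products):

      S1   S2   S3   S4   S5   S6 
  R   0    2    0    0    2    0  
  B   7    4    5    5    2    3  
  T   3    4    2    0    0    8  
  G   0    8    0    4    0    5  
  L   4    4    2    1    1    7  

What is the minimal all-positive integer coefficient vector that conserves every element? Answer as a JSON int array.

R: 6·0+5·2 = 10 | 3·0+5·0+5·2+4·0 = 10
B: 6·7+5·4 = 62 | 3·5+5·5+5·2+4·3 = 62
T: 6·3+5·4 = 38 | 3·2+5·0+5·0+4·8 = 38
G: 6·0+5·8 = 40 | 3·0+5·4+5·0+4·5 = 40
L: 6·4+5·4 = 44 | 3·2+5·1+5·1+4·7 = 44
gcd(6,5,3,5,5,4) = 1

Coefficients: [6, 5, 3, 5, 5, 4]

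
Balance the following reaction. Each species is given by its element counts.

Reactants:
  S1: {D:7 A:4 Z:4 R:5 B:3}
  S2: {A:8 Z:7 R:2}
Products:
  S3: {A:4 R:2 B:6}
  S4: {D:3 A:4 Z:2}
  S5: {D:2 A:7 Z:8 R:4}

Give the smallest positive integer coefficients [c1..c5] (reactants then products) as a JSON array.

Coefficients: [2, 4, 1, 2, 4]

D: 2·7+4·0 = 14 | 1·0+2·3+4·2 = 14
A: 2·4+4·8 = 40 | 1·4+2·4+4·7 = 40
Z: 2·4+4·7 = 36 | 1·0+2·2+4·8 = 36
R: 2·5+4·2 = 18 | 1·2+2·0+4·4 = 18
B: 2·3+4·0 = 6 | 1·6+2·0+4·0 = 6
gcd(2,4,1,2,4) = 1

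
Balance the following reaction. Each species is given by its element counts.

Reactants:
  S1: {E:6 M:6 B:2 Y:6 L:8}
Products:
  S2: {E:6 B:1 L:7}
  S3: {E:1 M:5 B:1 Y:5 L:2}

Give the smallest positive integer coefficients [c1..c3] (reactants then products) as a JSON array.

Coefficients: [5, 4, 6]

E: 5·6 = 30 | 4·6+6·1 = 30
M: 5·6 = 30 | 4·0+6·5 = 30
B: 5·2 = 10 | 4·1+6·1 = 10
Y: 5·6 = 30 | 4·0+6·5 = 30
L: 5·8 = 40 | 4·7+6·2 = 40
gcd(5,4,6) = 1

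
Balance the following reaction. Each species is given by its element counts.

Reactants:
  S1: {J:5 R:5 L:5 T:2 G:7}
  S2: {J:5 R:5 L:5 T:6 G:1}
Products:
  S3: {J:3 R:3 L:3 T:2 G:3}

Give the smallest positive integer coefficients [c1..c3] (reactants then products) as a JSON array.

Coefficients: [2, 1, 5]

J: 2·5+1·5 = 15 | 5·3 = 15
R: 2·5+1·5 = 15 | 5·3 = 15
L: 2·5+1·5 = 15 | 5·3 = 15
T: 2·2+1·6 = 10 | 5·2 = 10
G: 2·7+1·1 = 15 | 5·3 = 15
gcd(2,1,5) = 1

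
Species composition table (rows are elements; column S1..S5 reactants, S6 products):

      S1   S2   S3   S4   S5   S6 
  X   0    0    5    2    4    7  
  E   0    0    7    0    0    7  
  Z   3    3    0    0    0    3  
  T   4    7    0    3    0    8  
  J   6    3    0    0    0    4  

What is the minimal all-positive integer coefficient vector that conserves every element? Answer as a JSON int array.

X: 2·0+4·0+6·5+4·2+1·4 = 42 | 6·7 = 42
E: 2·0+4·0+6·7+4·0+1·0 = 42 | 6·7 = 42
Z: 2·3+4·3+6·0+4·0+1·0 = 18 | 6·3 = 18
T: 2·4+4·7+6·0+4·3+1·0 = 48 | 6·8 = 48
J: 2·6+4·3+6·0+4·0+1·0 = 24 | 6·4 = 24
gcd(2,4,6,4,1,6) = 1

Coefficients: [2, 4, 6, 4, 1, 6]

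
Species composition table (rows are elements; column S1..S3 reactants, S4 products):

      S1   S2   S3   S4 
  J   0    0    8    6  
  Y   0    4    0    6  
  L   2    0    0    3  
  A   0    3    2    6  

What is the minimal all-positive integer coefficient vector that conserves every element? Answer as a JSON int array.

Coefficients: [6, 6, 3, 4]

J: 6·0+6·0+3·8 = 24 | 4·6 = 24
Y: 6·0+6·4+3·0 = 24 | 4·6 = 24
L: 6·2+6·0+3·0 = 12 | 4·3 = 12
A: 6·0+6·3+3·2 = 24 | 4·6 = 24
gcd(6,6,3,4) = 1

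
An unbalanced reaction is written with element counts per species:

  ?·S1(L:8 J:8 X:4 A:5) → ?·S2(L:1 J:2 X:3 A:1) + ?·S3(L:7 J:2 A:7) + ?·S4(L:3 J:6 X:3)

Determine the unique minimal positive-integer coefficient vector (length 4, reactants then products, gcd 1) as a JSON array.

Coefficients: [3, 1, 2, 3]

L: 3·8 = 24 | 1·1+2·7+3·3 = 24
J: 3·8 = 24 | 1·2+2·2+3·6 = 24
X: 3·4 = 12 | 1·3+2·0+3·3 = 12
A: 3·5 = 15 | 1·1+2·7+3·0 = 15
gcd(3,1,2,3) = 1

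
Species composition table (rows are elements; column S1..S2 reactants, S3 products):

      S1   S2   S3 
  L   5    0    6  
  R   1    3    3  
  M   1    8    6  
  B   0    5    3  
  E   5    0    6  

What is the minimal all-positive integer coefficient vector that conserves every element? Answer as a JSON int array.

L: 6·5+3·0 = 30 | 5·6 = 30
R: 6·1+3·3 = 15 | 5·3 = 15
M: 6·1+3·8 = 30 | 5·6 = 30
B: 6·0+3·5 = 15 | 5·3 = 15
E: 6·5+3·0 = 30 | 5·6 = 30
gcd(6,3,5) = 1

Coefficients: [6, 3, 5]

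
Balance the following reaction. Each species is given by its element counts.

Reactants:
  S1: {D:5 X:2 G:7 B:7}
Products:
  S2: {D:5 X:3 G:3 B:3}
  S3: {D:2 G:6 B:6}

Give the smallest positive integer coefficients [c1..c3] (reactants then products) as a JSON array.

Coefficients: [6, 4, 5]

D: 6·5 = 30 | 4·5+5·2 = 30
X: 6·2 = 12 | 4·3+5·0 = 12
G: 6·7 = 42 | 4·3+5·6 = 42
B: 6·7 = 42 | 4·3+5·6 = 42
gcd(6,4,5) = 1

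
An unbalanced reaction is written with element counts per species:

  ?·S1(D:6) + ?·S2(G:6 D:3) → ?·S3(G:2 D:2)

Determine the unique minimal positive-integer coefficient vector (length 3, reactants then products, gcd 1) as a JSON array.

G: 1·0+2·6 = 12 | 6·2 = 12
D: 1·6+2·3 = 12 | 6·2 = 12
gcd(1,2,6) = 1

Coefficients: [1, 2, 6]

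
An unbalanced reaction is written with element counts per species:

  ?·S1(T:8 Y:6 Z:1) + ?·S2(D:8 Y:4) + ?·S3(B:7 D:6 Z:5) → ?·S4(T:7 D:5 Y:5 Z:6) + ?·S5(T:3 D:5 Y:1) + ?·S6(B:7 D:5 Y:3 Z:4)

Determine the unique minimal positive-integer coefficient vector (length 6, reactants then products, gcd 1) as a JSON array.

T: 2·8+2·0+4·0 = 16 | 1·7+3·3+4·0 = 16
B: 2·0+2·0+4·7 = 28 | 1·0+3·0+4·7 = 28
D: 2·0+2·8+4·6 = 40 | 1·5+3·5+4·5 = 40
Y: 2·6+2·4+4·0 = 20 | 1·5+3·1+4·3 = 20
Z: 2·1+2·0+4·5 = 22 | 1·6+3·0+4·4 = 22
gcd(2,2,4,1,3,4) = 1

Coefficients: [2, 2, 4, 1, 3, 4]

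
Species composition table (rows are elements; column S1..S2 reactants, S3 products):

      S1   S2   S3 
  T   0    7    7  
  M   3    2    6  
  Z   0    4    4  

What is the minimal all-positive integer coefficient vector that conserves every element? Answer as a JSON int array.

T: 4·0+3·7 = 21 | 3·7 = 21
M: 4·3+3·2 = 18 | 3·6 = 18
Z: 4·0+3·4 = 12 | 3·4 = 12
gcd(4,3,3) = 1

Coefficients: [4, 3, 3]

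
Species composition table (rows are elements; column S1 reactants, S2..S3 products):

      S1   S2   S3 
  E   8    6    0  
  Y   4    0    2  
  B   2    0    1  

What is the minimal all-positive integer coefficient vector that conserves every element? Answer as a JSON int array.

Coefficients: [3, 4, 6]

E: 3·8 = 24 | 4·6+6·0 = 24
Y: 3·4 = 12 | 4·0+6·2 = 12
B: 3·2 = 6 | 4·0+6·1 = 6
gcd(3,4,6) = 1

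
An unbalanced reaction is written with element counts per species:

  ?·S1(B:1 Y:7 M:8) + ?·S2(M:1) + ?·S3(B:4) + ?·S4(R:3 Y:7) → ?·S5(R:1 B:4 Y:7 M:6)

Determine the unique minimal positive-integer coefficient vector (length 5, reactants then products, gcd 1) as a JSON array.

R: 4·0+4·0+5·0+2·3 = 6 | 6·1 = 6
B: 4·1+4·0+5·4+2·0 = 24 | 6·4 = 24
Y: 4·7+4·0+5·0+2·7 = 42 | 6·7 = 42
M: 4·8+4·1+5·0+2·0 = 36 | 6·6 = 36
gcd(4,4,5,2,6) = 1

Coefficients: [4, 4, 5, 2, 6]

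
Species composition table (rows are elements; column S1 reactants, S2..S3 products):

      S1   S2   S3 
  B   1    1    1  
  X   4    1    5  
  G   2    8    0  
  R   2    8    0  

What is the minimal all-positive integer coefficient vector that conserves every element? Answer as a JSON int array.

B: 4·1 = 4 | 1·1+3·1 = 4
X: 4·4 = 16 | 1·1+3·5 = 16
G: 4·2 = 8 | 1·8+3·0 = 8
R: 4·2 = 8 | 1·8+3·0 = 8
gcd(4,1,3) = 1

Coefficients: [4, 1, 3]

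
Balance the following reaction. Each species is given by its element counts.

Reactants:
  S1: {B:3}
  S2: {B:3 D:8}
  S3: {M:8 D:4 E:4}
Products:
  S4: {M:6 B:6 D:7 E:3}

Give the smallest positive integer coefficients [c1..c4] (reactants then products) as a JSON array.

M: 6·0+2·0+3·8 = 24 | 4·6 = 24
B: 6·3+2·3+3·0 = 24 | 4·6 = 24
D: 6·0+2·8+3·4 = 28 | 4·7 = 28
E: 6·0+2·0+3·4 = 12 | 4·3 = 12
gcd(6,2,3,4) = 1

Coefficients: [6, 2, 3, 4]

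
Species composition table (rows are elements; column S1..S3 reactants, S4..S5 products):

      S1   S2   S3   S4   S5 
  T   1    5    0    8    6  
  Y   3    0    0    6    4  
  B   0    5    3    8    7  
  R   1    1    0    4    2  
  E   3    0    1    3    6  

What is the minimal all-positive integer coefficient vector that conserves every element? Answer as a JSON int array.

Coefficients: [6, 4, 3, 1, 3]

T: 6·1+4·5+3·0 = 26 | 1·8+3·6 = 26
Y: 6·3+4·0+3·0 = 18 | 1·6+3·4 = 18
B: 6·0+4·5+3·3 = 29 | 1·8+3·7 = 29
R: 6·1+4·1+3·0 = 10 | 1·4+3·2 = 10
E: 6·3+4·0+3·1 = 21 | 1·3+3·6 = 21
gcd(6,4,3,1,3) = 1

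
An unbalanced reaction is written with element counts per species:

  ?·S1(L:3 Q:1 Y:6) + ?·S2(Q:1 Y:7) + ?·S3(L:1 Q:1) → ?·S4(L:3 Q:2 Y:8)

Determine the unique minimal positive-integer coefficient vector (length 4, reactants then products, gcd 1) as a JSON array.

Coefficients: [3, 2, 3, 4]

L: 3·3+2·0+3·1 = 12 | 4·3 = 12
Q: 3·1+2·1+3·1 = 8 | 4·2 = 8
Y: 3·6+2·7+3·0 = 32 | 4·8 = 32
gcd(3,2,3,4) = 1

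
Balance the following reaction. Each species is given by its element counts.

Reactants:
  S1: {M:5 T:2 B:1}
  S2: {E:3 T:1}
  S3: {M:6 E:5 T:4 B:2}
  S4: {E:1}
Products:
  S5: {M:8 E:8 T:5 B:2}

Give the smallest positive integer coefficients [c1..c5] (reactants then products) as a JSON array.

M: 2·5+2·0+1·6+5·0 = 16 | 2·8 = 16
E: 2·0+2·3+1·5+5·1 = 16 | 2·8 = 16
T: 2·2+2·1+1·4+5·0 = 10 | 2·5 = 10
B: 2·1+2·0+1·2+5·0 = 4 | 2·2 = 4
gcd(2,2,1,5,2) = 1

Coefficients: [2, 2, 1, 5, 2]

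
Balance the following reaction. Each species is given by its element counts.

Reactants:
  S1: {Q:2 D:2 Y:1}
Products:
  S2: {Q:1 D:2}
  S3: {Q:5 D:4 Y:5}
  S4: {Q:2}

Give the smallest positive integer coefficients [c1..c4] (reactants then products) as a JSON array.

Q: 5·2 = 10 | 3·1+1·5+1·2 = 10
D: 5·2 = 10 | 3·2+1·4+1·0 = 10
Y: 5·1 = 5 | 3·0+1·5+1·0 = 5
gcd(5,3,1,1) = 1

Coefficients: [5, 3, 1, 1]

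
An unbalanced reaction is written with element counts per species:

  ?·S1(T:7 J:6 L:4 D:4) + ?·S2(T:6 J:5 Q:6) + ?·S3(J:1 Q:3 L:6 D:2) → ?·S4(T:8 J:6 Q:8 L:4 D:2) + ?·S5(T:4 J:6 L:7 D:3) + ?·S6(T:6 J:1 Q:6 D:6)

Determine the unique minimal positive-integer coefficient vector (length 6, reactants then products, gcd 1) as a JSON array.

T: 4·7+3·6+4·0 = 46 | 3·8+4·4+1·6 = 46
J: 4·6+3·5+4·1 = 43 | 3·6+4·6+1·1 = 43
Q: 4·0+3·6+4·3 = 30 | 3·8+4·0+1·6 = 30
L: 4·4+3·0+4·6 = 40 | 3·4+4·7+1·0 = 40
D: 4·4+3·0+4·2 = 24 | 3·2+4·3+1·6 = 24
gcd(4,3,4,3,4,1) = 1

Coefficients: [4, 3, 4, 3, 4, 1]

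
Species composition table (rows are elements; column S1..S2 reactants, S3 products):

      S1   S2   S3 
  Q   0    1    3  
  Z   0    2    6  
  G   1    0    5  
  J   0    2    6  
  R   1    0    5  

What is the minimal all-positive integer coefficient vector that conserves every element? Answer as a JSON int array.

Q: 5·0+3·1 = 3 | 1·3 = 3
Z: 5·0+3·2 = 6 | 1·6 = 6
G: 5·1+3·0 = 5 | 1·5 = 5
J: 5·0+3·2 = 6 | 1·6 = 6
R: 5·1+3·0 = 5 | 1·5 = 5
gcd(5,3,1) = 1

Coefficients: [5, 3, 1]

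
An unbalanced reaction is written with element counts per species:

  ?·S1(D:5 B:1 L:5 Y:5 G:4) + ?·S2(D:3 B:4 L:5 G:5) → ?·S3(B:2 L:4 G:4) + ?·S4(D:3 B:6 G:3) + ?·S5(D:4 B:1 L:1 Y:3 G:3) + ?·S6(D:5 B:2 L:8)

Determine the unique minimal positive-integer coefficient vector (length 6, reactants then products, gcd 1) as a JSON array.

Coefficients: [3, 6, 6, 1, 5, 2]

D: 3·5+6·3 = 33 | 6·0+1·3+5·4+2·5 = 33
B: 3·1+6·4 = 27 | 6·2+1·6+5·1+2·2 = 27
L: 3·5+6·5 = 45 | 6·4+1·0+5·1+2·8 = 45
Y: 3·5+6·0 = 15 | 6·0+1·0+5·3+2·0 = 15
G: 3·4+6·5 = 42 | 6·4+1·3+5·3+2·0 = 42
gcd(3,6,6,1,5,2) = 1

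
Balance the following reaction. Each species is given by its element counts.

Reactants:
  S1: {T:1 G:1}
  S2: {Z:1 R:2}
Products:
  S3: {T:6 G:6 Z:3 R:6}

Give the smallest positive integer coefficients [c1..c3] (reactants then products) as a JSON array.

T: 6·1+3·0 = 6 | 1·6 = 6
G: 6·1+3·0 = 6 | 1·6 = 6
Z: 6·0+3·1 = 3 | 1·3 = 3
R: 6·0+3·2 = 6 | 1·6 = 6
gcd(6,3,1) = 1

Coefficients: [6, 3, 1]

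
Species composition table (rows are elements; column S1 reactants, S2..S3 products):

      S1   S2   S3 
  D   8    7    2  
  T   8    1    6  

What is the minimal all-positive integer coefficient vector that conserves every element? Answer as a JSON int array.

D: 5·8 = 40 | 4·7+6·2 = 40
T: 5·8 = 40 | 4·1+6·6 = 40
gcd(5,4,6) = 1

Coefficients: [5, 4, 6]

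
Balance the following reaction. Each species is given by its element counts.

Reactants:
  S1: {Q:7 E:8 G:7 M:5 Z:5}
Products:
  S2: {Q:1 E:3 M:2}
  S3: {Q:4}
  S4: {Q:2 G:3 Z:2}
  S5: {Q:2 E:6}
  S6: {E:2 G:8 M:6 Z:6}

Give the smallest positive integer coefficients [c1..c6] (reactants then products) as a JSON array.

Q: 6·7 = 42 | 6·1+4·4+6·2+4·2+3·0 = 42
E: 6·8 = 48 | 6·3+4·0+6·0+4·6+3·2 = 48
G: 6·7 = 42 | 6·0+4·0+6·3+4·0+3·8 = 42
M: 6·5 = 30 | 6·2+4·0+6·0+4·0+3·6 = 30
Z: 6·5 = 30 | 6·0+4·0+6·2+4·0+3·6 = 30
gcd(6,6,4,6,4,3) = 1

Coefficients: [6, 6, 4, 6, 4, 3]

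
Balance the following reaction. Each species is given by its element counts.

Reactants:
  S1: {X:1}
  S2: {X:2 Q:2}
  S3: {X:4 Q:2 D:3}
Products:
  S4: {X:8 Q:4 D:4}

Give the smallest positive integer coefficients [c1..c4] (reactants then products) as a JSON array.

Coefficients: [4, 2, 4, 3]

X: 4·1+2·2+4·4 = 24 | 3·8 = 24
Q: 4·0+2·2+4·2 = 12 | 3·4 = 12
D: 4·0+2·0+4·3 = 12 | 3·4 = 12
gcd(4,2,4,3) = 1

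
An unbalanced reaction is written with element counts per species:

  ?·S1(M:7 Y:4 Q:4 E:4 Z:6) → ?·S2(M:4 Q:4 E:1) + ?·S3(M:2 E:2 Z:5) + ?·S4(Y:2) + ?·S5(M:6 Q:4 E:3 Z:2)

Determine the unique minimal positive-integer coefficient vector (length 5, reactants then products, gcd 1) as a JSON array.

Coefficients: [2, 1, 2, 4, 1]

M: 2·7 = 14 | 1·4+2·2+4·0+1·6 = 14
Y: 2·4 = 8 | 1·0+2·0+4·2+1·0 = 8
Q: 2·4 = 8 | 1·4+2·0+4·0+1·4 = 8
E: 2·4 = 8 | 1·1+2·2+4·0+1·3 = 8
Z: 2·6 = 12 | 1·0+2·5+4·0+1·2 = 12
gcd(2,1,2,4,1) = 1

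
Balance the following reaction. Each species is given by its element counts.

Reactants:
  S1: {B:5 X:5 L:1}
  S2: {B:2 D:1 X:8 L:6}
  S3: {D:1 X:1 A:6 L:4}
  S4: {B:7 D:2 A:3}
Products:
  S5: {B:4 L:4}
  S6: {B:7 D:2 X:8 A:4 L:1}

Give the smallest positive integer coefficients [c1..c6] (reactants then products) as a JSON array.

Coefficients: [6, 2, 2, 4, 5, 6]

B: 6·5+2·2+2·0+4·7 = 62 | 5·4+6·7 = 62
D: 6·0+2·1+2·1+4·2 = 12 | 5·0+6·2 = 12
X: 6·5+2·8+2·1+4·0 = 48 | 5·0+6·8 = 48
A: 6·0+2·0+2·6+4·3 = 24 | 5·0+6·4 = 24
L: 6·1+2·6+2·4+4·0 = 26 | 5·4+6·1 = 26
gcd(6,2,2,4,5,6) = 1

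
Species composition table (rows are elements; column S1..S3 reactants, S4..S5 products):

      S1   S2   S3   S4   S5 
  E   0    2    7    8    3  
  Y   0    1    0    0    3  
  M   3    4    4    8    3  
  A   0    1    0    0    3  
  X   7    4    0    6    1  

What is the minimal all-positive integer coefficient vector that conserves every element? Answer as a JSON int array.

Coefficients: [1, 3, 3, 3, 1]

E: 1·0+3·2+3·7 = 27 | 3·8+1·3 = 27
Y: 1·0+3·1+3·0 = 3 | 3·0+1·3 = 3
M: 1·3+3·4+3·4 = 27 | 3·8+1·3 = 27
A: 1·0+3·1+3·0 = 3 | 3·0+1·3 = 3
X: 1·7+3·4+3·0 = 19 | 3·6+1·1 = 19
gcd(1,3,3,3,1) = 1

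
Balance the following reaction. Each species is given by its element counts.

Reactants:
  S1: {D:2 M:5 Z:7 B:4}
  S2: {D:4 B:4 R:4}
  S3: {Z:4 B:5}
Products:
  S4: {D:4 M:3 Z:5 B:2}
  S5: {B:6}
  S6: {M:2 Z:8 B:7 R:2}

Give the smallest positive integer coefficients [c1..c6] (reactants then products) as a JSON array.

D: 4·2+2·4+6·0 = 16 | 4·4+3·0+4·0 = 16
M: 4·5+2·0+6·0 = 20 | 4·3+3·0+4·2 = 20
Z: 4·7+2·0+6·4 = 52 | 4·5+3·0+4·8 = 52
B: 4·4+2·4+6·5 = 54 | 4·2+3·6+4·7 = 54
R: 4·0+2·4+6·0 = 8 | 4·0+3·0+4·2 = 8
gcd(4,2,6,4,3,4) = 1

Coefficients: [4, 2, 6, 4, 3, 4]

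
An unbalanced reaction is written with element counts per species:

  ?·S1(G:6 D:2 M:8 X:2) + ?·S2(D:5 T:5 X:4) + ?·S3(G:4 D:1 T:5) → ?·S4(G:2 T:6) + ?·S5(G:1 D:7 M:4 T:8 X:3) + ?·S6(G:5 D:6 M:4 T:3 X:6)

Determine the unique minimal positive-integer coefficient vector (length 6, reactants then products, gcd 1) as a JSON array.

Coefficients: [3, 6, 2, 2, 2, 4]

G: 3·6+6·0+2·4 = 26 | 2·2+2·1+4·5 = 26
D: 3·2+6·5+2·1 = 38 | 2·0+2·7+4·6 = 38
M: 3·8+6·0+2·0 = 24 | 2·0+2·4+4·4 = 24
T: 3·0+6·5+2·5 = 40 | 2·6+2·8+4·3 = 40
X: 3·2+6·4+2·0 = 30 | 2·0+2·3+4·6 = 30
gcd(3,6,2,2,2,4) = 1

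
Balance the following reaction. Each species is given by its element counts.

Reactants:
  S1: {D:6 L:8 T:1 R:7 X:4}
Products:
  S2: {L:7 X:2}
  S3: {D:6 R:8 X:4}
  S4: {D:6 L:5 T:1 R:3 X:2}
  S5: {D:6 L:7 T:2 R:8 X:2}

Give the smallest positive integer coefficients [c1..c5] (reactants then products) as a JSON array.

D: 5·6 = 30 | 3·0+2·6+1·6+2·6 = 30
L: 5·8 = 40 | 3·7+2·0+1·5+2·7 = 40
T: 5·1 = 5 | 3·0+2·0+1·1+2·2 = 5
R: 5·7 = 35 | 3·0+2·8+1·3+2·8 = 35
X: 5·4 = 20 | 3·2+2·4+1·2+2·2 = 20
gcd(5,3,2,1,2) = 1

Coefficients: [5, 3, 2, 1, 2]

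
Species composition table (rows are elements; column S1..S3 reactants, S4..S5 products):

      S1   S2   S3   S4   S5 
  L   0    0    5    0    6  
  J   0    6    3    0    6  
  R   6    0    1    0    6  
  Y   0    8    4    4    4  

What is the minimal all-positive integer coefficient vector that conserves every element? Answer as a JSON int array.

Coefficients: [4, 2, 6, 5, 5]

L: 4·0+2·0+6·5 = 30 | 5·0+5·6 = 30
J: 4·0+2·6+6·3 = 30 | 5·0+5·6 = 30
R: 4·6+2·0+6·1 = 30 | 5·0+5·6 = 30
Y: 4·0+2·8+6·4 = 40 | 5·4+5·4 = 40
gcd(4,2,6,5,5) = 1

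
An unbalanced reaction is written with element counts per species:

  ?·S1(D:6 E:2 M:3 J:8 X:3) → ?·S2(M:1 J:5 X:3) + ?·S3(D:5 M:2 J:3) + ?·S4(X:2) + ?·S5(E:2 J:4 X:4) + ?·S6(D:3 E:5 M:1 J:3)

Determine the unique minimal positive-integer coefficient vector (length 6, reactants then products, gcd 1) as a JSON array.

D: 6·6 = 36 | 4·0+6·5+1·0+1·0+2·3 = 36
E: 6·2 = 12 | 4·0+6·0+1·0+1·2+2·5 = 12
M: 6·3 = 18 | 4·1+6·2+1·0+1·0+2·1 = 18
J: 6·8 = 48 | 4·5+6·3+1·0+1·4+2·3 = 48
X: 6·3 = 18 | 4·3+6·0+1·2+1·4+2·0 = 18
gcd(6,4,6,1,1,2) = 1

Coefficients: [6, 4, 6, 1, 1, 2]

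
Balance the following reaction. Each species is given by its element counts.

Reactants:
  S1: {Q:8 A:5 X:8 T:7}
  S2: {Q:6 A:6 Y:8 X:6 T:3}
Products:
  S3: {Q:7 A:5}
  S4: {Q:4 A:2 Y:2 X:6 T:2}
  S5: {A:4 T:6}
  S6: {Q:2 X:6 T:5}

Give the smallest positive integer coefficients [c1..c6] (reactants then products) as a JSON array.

Coefficients: [6, 1, 4, 4, 2, 5]

Q: 6·8+1·6 = 54 | 4·7+4·4+2·0+5·2 = 54
A: 6·5+1·6 = 36 | 4·5+4·2+2·4+5·0 = 36
Y: 6·0+1·8 = 8 | 4·0+4·2+2·0+5·0 = 8
X: 6·8+1·6 = 54 | 4·0+4·6+2·0+5·6 = 54
T: 6·7+1·3 = 45 | 4·0+4·2+2·6+5·5 = 45
gcd(6,1,4,4,2,5) = 1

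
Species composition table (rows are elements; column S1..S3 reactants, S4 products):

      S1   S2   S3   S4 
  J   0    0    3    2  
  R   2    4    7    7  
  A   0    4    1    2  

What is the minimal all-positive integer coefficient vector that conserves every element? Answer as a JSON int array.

J: 3·0+2·0+4·3 = 12 | 6·2 = 12
R: 3·2+2·4+4·7 = 42 | 6·7 = 42
A: 3·0+2·4+4·1 = 12 | 6·2 = 12
gcd(3,2,4,6) = 1

Coefficients: [3, 2, 4, 6]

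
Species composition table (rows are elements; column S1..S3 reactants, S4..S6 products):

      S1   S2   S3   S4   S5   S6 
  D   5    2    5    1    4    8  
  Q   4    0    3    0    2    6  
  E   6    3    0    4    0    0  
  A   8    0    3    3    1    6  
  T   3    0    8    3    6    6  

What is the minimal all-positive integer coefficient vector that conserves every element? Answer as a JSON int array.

Coefficients: [1, 2, 6, 3, 5, 2]

D: 1·5+2·2+6·5 = 39 | 3·1+5·4+2·8 = 39
Q: 1·4+2·0+6·3 = 22 | 3·0+5·2+2·6 = 22
E: 1·6+2·3+6·0 = 12 | 3·4+5·0+2·0 = 12
A: 1·8+2·0+6·3 = 26 | 3·3+5·1+2·6 = 26
T: 1·3+2·0+6·8 = 51 | 3·3+5·6+2·6 = 51
gcd(1,2,6,3,5,2) = 1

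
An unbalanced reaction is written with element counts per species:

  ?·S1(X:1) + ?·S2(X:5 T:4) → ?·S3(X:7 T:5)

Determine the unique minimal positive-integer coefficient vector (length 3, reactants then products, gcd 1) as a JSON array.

X: 3·1+5·5 = 28 | 4·7 = 28
T: 3·0+5·4 = 20 | 4·5 = 20
gcd(3,5,4) = 1

Coefficients: [3, 5, 4]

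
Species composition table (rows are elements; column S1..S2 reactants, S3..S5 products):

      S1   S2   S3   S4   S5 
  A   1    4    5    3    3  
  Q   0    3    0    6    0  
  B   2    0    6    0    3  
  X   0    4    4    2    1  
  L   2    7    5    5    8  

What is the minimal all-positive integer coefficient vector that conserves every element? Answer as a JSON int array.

A: 6·1+2·4 = 14 | 1·5+1·3+2·3 = 14
Q: 6·0+2·3 = 6 | 1·0+1·6+2·0 = 6
B: 6·2+2·0 = 12 | 1·6+1·0+2·3 = 12
X: 6·0+2·4 = 8 | 1·4+1·2+2·1 = 8
L: 6·2+2·7 = 26 | 1·5+1·5+2·8 = 26
gcd(6,2,1,1,2) = 1

Coefficients: [6, 2, 1, 1, 2]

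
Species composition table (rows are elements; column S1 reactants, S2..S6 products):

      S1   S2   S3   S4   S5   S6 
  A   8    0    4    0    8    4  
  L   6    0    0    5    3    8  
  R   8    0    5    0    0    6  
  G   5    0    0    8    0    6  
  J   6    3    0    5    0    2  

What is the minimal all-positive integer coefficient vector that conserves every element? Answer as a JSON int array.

Coefficients: [4, 5, 4, 1, 1, 2]

A: 4·8 = 32 | 5·0+4·4+1·0+1·8+2·4 = 32
L: 4·6 = 24 | 5·0+4·0+1·5+1·3+2·8 = 24
R: 4·8 = 32 | 5·0+4·5+1·0+1·0+2·6 = 32
G: 4·5 = 20 | 5·0+4·0+1·8+1·0+2·6 = 20
J: 4·6 = 24 | 5·3+4·0+1·5+1·0+2·2 = 24
gcd(4,5,4,1,1,2) = 1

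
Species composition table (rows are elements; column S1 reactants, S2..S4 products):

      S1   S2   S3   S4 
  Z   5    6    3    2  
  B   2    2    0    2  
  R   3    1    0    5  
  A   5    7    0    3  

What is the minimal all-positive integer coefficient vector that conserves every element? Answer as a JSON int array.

Z: 6·5 = 30 | 3·6+2·3+3·2 = 30
B: 6·2 = 12 | 3·2+2·0+3·2 = 12
R: 6·3 = 18 | 3·1+2·0+3·5 = 18
A: 6·5 = 30 | 3·7+2·0+3·3 = 30
gcd(6,3,2,3) = 1

Coefficients: [6, 3, 2, 3]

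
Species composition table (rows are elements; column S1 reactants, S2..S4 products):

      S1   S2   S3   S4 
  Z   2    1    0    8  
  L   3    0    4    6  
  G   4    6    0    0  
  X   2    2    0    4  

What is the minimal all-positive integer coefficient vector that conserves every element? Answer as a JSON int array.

Z: 6·2 = 12 | 4·1+3·0+1·8 = 12
L: 6·3 = 18 | 4·0+3·4+1·6 = 18
G: 6·4 = 24 | 4·6+3·0+1·0 = 24
X: 6·2 = 12 | 4·2+3·0+1·4 = 12
gcd(6,4,3,1) = 1

Coefficients: [6, 4, 3, 1]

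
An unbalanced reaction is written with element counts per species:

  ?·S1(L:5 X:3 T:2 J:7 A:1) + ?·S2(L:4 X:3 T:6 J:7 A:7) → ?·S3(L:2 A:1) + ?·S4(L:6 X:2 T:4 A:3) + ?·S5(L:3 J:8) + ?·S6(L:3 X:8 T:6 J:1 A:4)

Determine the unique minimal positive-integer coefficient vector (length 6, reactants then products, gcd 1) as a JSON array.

Coefficients: [5, 1, 1, 1, 5, 2]

L: 5·5+1·4 = 29 | 1·2+1·6+5·3+2·3 = 29
X: 5·3+1·3 = 18 | 1·0+1·2+5·0+2·8 = 18
T: 5·2+1·6 = 16 | 1·0+1·4+5·0+2·6 = 16
J: 5·7+1·7 = 42 | 1·0+1·0+5·8+2·1 = 42
A: 5·1+1·7 = 12 | 1·1+1·3+5·0+2·4 = 12
gcd(5,1,1,1,5,2) = 1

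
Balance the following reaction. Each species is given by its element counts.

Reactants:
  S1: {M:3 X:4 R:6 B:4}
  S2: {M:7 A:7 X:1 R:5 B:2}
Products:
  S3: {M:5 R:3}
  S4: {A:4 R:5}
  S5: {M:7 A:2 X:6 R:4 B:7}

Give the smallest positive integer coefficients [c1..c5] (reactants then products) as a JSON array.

Coefficients: [5, 4, 3, 5, 4]

M: 5·3+4·7 = 43 | 3·5+5·0+4·7 = 43
A: 5·0+4·7 = 28 | 3·0+5·4+4·2 = 28
X: 5·4+4·1 = 24 | 3·0+5·0+4·6 = 24
R: 5·6+4·5 = 50 | 3·3+5·5+4·4 = 50
B: 5·4+4·2 = 28 | 3·0+5·0+4·7 = 28
gcd(5,4,3,5,4) = 1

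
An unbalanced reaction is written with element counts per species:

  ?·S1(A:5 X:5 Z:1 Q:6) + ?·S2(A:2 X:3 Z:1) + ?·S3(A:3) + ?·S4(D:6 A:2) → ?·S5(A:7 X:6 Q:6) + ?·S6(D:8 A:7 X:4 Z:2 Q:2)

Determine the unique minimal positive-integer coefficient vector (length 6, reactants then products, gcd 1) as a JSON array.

D: 3·0+3·0+2·0+4·6 = 24 | 2·0+3·8 = 24
A: 3·5+3·2+2·3+4·2 = 35 | 2·7+3·7 = 35
X: 3·5+3·3+2·0+4·0 = 24 | 2·6+3·4 = 24
Z: 3·1+3·1+2·0+4·0 = 6 | 2·0+3·2 = 6
Q: 3·6+3·0+2·0+4·0 = 18 | 2·6+3·2 = 18
gcd(3,3,2,4,2,3) = 1

Coefficients: [3, 3, 2, 4, 2, 3]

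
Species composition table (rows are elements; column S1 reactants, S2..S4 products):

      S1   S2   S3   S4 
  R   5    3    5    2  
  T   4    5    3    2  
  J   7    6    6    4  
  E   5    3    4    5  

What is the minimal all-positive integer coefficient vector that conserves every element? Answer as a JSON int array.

Coefficients: [4, 1, 3, 1]

R: 4·5 = 20 | 1·3+3·5+1·2 = 20
T: 4·4 = 16 | 1·5+3·3+1·2 = 16
J: 4·7 = 28 | 1·6+3·6+1·4 = 28
E: 4·5 = 20 | 1·3+3·4+1·5 = 20
gcd(4,1,3,1) = 1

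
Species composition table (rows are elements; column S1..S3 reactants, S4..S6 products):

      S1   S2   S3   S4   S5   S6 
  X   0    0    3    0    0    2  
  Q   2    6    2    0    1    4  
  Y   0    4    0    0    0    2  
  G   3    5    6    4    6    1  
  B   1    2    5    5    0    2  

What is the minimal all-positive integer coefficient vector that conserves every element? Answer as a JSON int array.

Coefficients: [1, 3, 4, 3, 4, 6]

X: 1·0+3·0+4·3 = 12 | 3·0+4·0+6·2 = 12
Q: 1·2+3·6+4·2 = 28 | 3·0+4·1+6·4 = 28
Y: 1·0+3·4+4·0 = 12 | 3·0+4·0+6·2 = 12
G: 1·3+3·5+4·6 = 42 | 3·4+4·6+6·1 = 42
B: 1·1+3·2+4·5 = 27 | 3·5+4·0+6·2 = 27
gcd(1,3,4,3,4,6) = 1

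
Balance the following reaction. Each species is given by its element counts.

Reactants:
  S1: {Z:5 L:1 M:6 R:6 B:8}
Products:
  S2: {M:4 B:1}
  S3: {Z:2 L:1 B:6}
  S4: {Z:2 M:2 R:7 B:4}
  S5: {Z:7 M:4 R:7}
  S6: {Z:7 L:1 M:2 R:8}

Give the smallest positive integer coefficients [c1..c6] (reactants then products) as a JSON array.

Coefficients: [6, 6, 5, 3, 1, 1]

Z: 6·5 = 30 | 6·0+5·2+3·2+1·7+1·7 = 30
L: 6·1 = 6 | 6·0+5·1+3·0+1·0+1·1 = 6
M: 6·6 = 36 | 6·4+5·0+3·2+1·4+1·2 = 36
R: 6·6 = 36 | 6·0+5·0+3·7+1·7+1·8 = 36
B: 6·8 = 48 | 6·1+5·6+3·4+1·0+1·0 = 48
gcd(6,6,5,3,1,1) = 1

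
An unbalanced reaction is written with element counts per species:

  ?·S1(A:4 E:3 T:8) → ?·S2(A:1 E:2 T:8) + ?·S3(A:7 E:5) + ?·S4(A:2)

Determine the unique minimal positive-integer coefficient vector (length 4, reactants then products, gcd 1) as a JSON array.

Coefficients: [5, 5, 1, 4]

A: 5·4 = 20 | 5·1+1·7+4·2 = 20
E: 5·3 = 15 | 5·2+1·5+4·0 = 15
T: 5·8 = 40 | 5·8+1·0+4·0 = 40
gcd(5,5,1,4) = 1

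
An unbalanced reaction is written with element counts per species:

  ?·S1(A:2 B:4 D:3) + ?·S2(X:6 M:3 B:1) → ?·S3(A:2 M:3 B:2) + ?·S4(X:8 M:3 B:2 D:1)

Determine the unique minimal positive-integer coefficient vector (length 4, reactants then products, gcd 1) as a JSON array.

X: 1·0+4·6 = 24 | 1·0+3·8 = 24
A: 1·2+4·0 = 2 | 1·2+3·0 = 2
M: 1·0+4·3 = 12 | 1·3+3·3 = 12
B: 1·4+4·1 = 8 | 1·2+3·2 = 8
D: 1·3+4·0 = 3 | 1·0+3·1 = 3
gcd(1,4,1,3) = 1

Coefficients: [1, 4, 1, 3]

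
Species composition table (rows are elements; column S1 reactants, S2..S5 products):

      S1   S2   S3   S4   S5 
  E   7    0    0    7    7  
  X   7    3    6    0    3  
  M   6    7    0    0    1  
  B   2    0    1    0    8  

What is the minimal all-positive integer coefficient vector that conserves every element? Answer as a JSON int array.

Coefficients: [6, 5, 4, 5, 1]

E: 6·7 = 42 | 5·0+4·0+5·7+1·7 = 42
X: 6·7 = 42 | 5·3+4·6+5·0+1·3 = 42
M: 6·6 = 36 | 5·7+4·0+5·0+1·1 = 36
B: 6·2 = 12 | 5·0+4·1+5·0+1·8 = 12
gcd(6,5,4,5,1) = 1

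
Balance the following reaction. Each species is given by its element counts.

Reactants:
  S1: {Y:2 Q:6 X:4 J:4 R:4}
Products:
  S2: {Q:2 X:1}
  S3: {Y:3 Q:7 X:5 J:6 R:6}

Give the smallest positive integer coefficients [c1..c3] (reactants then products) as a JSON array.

Coefficients: [3, 2, 2]

Y: 3·2 = 6 | 2·0+2·3 = 6
Q: 3·6 = 18 | 2·2+2·7 = 18
X: 3·4 = 12 | 2·1+2·5 = 12
J: 3·4 = 12 | 2·0+2·6 = 12
R: 3·4 = 12 | 2·0+2·6 = 12
gcd(3,2,2) = 1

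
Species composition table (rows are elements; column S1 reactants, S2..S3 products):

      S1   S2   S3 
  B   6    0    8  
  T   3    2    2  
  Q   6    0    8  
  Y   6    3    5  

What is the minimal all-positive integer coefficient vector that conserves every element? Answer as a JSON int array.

B: 4·6 = 24 | 3·0+3·8 = 24
T: 4·3 = 12 | 3·2+3·2 = 12
Q: 4·6 = 24 | 3·0+3·8 = 24
Y: 4·6 = 24 | 3·3+3·5 = 24
gcd(4,3,3) = 1

Coefficients: [4, 3, 3]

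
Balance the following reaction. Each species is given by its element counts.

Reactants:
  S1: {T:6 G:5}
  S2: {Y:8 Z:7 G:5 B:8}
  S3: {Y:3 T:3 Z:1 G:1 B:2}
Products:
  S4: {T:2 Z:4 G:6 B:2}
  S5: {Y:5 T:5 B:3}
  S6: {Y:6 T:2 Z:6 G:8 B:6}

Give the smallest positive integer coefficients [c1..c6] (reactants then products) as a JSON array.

Coefficients: [6, 6, 4, 4, 6, 5]

Y: 6·0+6·8+4·3 = 60 | 4·0+6·5+5·6 = 60
T: 6·6+6·0+4·3 = 48 | 4·2+6·5+5·2 = 48
Z: 6·0+6·7+4·1 = 46 | 4·4+6·0+5·6 = 46
G: 6·5+6·5+4·1 = 64 | 4·6+6·0+5·8 = 64
B: 6·0+6·8+4·2 = 56 | 4·2+6·3+5·6 = 56
gcd(6,6,4,4,6,5) = 1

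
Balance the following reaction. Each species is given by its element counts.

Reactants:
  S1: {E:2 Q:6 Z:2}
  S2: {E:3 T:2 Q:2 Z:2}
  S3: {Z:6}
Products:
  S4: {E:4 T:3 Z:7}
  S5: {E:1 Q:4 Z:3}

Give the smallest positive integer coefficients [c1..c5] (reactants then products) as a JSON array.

E: 2·2+6·3+5·0 = 22 | 4·4+6·1 = 22
T: 2·0+6·2+5·0 = 12 | 4·3+6·0 = 12
Q: 2·6+6·2+5·0 = 24 | 4·0+6·4 = 24
Z: 2·2+6·2+5·6 = 46 | 4·7+6·3 = 46
gcd(2,6,5,4,6) = 1

Coefficients: [2, 6, 5, 4, 6]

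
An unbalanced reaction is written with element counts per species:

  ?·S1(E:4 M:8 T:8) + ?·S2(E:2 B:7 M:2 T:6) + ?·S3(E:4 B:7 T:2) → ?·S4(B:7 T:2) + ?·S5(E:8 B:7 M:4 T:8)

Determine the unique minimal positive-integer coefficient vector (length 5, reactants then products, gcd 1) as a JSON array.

E: 1·4+4·2+5·4 = 32 | 5·0+4·8 = 32
B: 1·0+4·7+5·7 = 63 | 5·7+4·7 = 63
M: 1·8+4·2+5·0 = 16 | 5·0+4·4 = 16
T: 1·8+4·6+5·2 = 42 | 5·2+4·8 = 42
gcd(1,4,5,5,4) = 1

Coefficients: [1, 4, 5, 5, 4]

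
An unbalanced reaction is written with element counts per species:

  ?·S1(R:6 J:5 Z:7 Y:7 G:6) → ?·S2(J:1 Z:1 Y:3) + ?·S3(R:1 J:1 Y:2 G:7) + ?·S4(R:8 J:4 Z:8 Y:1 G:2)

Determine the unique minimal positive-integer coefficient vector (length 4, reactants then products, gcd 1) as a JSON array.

Coefficients: [3, 5, 2, 2]

R: 3·6 = 18 | 5·0+2·1+2·8 = 18
J: 3·5 = 15 | 5·1+2·1+2·4 = 15
Z: 3·7 = 21 | 5·1+2·0+2·8 = 21
Y: 3·7 = 21 | 5·3+2·2+2·1 = 21
G: 3·6 = 18 | 5·0+2·7+2·2 = 18
gcd(3,5,2,2) = 1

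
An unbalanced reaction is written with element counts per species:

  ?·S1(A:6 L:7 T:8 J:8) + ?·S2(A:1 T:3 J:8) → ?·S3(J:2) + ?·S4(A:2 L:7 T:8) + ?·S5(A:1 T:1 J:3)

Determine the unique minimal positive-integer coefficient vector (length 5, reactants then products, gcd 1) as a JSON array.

Coefficients: [1, 2, 3, 1, 6]

A: 1·6+2·1 = 8 | 3·0+1·2+6·1 = 8
L: 1·7+2·0 = 7 | 3·0+1·7+6·0 = 7
T: 1·8+2·3 = 14 | 3·0+1·8+6·1 = 14
J: 1·8+2·8 = 24 | 3·2+1·0+6·3 = 24
gcd(1,2,3,1,6) = 1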